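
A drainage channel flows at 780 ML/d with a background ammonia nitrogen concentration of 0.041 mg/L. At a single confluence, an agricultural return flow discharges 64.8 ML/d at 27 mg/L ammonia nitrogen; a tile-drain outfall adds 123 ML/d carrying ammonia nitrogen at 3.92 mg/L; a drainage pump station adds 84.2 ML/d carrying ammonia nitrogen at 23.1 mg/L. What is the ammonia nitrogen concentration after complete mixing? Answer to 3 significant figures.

After mixing, C = (780.0·0.04100 + 64.80·27.00 + 123.0·3.920 + 84.20·23.10) / 1052 = 4209/1052 = 4.001 mg/L.

4.00 mg/L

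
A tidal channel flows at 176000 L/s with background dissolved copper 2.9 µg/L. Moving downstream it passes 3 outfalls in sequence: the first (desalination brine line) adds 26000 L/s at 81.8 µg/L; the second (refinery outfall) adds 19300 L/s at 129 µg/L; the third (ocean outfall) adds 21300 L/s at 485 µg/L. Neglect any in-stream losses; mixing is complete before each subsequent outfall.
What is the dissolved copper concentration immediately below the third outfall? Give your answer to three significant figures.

Outfall 1: combined Q = 202000 L/s; C = (176000·2.900 + 26000·81.80)/202000 = 13.06 µg/L.
Outfall 2: combined Q = 221300 L/s; C = (202000·13.06 + 19300·129.0)/221300 = 23.17 µg/L.
Outfall 3: combined Q = 242600 L/s; C = (221300·23.17 + 21300·485.0)/242600 = 63.72 µg/L.

63.7 µg/L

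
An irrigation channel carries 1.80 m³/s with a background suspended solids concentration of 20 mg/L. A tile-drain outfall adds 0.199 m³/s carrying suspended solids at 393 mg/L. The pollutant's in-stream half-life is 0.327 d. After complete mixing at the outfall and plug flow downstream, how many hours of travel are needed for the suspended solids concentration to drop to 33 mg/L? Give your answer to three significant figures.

6.21 h

Conservation of mass: C = (1.800·20.00 + 0.1990·393.0) / 1.999 = 114.2/1.999 = 57.13 mg/L.
Half-life 0.327 d → k = ln 2 / 0.327 = 2.120 d⁻¹.
57.13·exp(−k·t) = 33 → t = ln(57.13/33)/k = 22370 s = 6.214 h.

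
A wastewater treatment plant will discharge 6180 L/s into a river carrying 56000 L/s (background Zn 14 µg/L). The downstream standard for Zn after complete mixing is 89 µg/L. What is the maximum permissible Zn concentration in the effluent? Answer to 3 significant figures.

769 µg/L

At the limit, (Qr·Cr + Qe·Cₑ)/(Qr + Qe) = 89:
Cₑ = (62180·89 − 56000·14.00) / 6180 = 768.6 µg/L.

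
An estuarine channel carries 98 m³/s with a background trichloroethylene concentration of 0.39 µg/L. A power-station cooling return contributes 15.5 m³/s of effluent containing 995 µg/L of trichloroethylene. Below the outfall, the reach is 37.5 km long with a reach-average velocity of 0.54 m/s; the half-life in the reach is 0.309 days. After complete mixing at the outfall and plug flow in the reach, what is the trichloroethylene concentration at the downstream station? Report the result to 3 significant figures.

22.4 µg/L

Conservation of mass: C = (98.00·0.3900 + 15.50·995.0) / 113.5 = 15460/113.5 = 136.2 µg/L.
Travel time t = 37.5·1000 / 0.54 = 69440 s = 19.29 h.
Half-life 0.309 d → k = ln 2 / 0.309 = 2.243 d⁻¹.
First-order decay: C = 136.2·exp(−k·t) = 136.2·0.1648 = 22.45 µg/L.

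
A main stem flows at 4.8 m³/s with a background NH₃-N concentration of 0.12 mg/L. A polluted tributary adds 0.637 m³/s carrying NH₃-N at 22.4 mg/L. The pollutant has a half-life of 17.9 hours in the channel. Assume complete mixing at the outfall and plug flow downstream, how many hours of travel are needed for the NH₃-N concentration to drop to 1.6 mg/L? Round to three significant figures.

Flow-weighted average: C = (4.800·0.1200 + 0.6370·22.40) / 5.437 = 14.84/5.437 = 2.730 mg/L.
Half-life 17.9 h → k = ln 2 / 17.9 = 0.03872 h⁻¹ = 0.9294 d⁻¹.
2.730·exp(−k·t) = 1.6 → t = ln(2.730/1.6)/k = 49680 s = 13.80 h.

13.8 h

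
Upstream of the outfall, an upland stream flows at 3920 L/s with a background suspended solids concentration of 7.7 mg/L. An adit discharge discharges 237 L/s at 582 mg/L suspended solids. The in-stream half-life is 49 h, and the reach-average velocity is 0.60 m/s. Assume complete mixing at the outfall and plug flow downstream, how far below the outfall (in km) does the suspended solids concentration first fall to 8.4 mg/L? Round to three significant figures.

240 km

Mixed concentration C = ΣQC/ΣQ = (3920·7.700 + 237.0·582.0) / 4157 = 168100/4157 = 40.44 mg/L.
Half-life 49 h → k = ln 2 / 49 = 0.01415 h⁻¹ = 0.3395 d⁻¹.
Set 40.44·exp(−k·t) = 8.4 → t = ln(40.44/8.4)/k = 400000 s = 111.1 h.
Distance = v·t = 0.60·400000 = 240000 m = 240.0 km.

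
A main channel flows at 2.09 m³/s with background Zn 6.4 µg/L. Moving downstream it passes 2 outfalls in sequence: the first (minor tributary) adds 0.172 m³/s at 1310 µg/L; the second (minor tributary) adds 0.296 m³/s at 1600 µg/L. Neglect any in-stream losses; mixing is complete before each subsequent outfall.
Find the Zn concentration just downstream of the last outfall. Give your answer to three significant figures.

278 µg/L

Outfall 1: combined Q = 2.262 m³/s; C = (2.090·6.400 + 0.1720·1310)/2.262 = 105.5 µg/L.
Outfall 2: combined Q = 2.558 m³/s; C = (2.262·105.5 + 0.2960·1600)/2.558 = 278.5 µg/L.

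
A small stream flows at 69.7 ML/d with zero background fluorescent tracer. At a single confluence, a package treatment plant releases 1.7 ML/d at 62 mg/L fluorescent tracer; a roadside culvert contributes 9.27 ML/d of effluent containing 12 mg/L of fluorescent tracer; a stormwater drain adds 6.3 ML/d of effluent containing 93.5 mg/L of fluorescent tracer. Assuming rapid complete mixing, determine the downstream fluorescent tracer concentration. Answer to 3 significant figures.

9.26 mg/L

Mass balance: C = (69.70·0 + 1.700·62.00 + 9.270·12.00 + 6.300·93.50) / 86.97 = 805.7/86.97 = 9.264 mg/L.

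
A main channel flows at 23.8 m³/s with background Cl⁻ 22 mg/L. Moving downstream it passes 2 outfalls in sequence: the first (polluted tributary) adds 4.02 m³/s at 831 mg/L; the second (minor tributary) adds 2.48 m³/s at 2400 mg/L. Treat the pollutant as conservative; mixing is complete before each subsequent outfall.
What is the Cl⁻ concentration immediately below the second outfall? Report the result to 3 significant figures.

After outfall 1: Q = 23.80 + 4.020 = 27.82 m³/s; C = (23.80·22.00 + 4.020·831.0)/27.82 = 138.9 mg/L.
After outfall 2: Q = 27.82 + 2.480 = 30.30 m³/s; C = (27.82·138.9 + 2.480·2400)/30.30 = 324.0 mg/L.

324 mg/L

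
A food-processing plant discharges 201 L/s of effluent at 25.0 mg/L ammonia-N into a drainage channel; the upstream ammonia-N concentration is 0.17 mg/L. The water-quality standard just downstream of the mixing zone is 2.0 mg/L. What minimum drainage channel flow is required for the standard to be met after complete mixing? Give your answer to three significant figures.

2530 L/s

Set C_mix = 2.0: (Q·0.1700 + 201.0·25.00) / (Q + 201.0) = 2.0
→ Q = 201.0·(25.00 − 2.0)/(2.0 − 0.1700) = 2526 L/s.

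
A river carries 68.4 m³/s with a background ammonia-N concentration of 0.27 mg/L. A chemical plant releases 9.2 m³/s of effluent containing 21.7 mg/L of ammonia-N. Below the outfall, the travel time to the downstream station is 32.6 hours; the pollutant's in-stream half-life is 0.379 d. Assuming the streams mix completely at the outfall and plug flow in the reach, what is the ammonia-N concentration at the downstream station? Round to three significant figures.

0.234 mg/L

Conservation of mass: C = (68.40·0.2700 + 9.200·21.70) / 77.60 = 218.1/77.60 = 2.811 mg/L.
Half-life 0.379 d → k = ln 2 / 0.379 = 1.829 d⁻¹.
First-order decay: C = 2.811·exp(−k·t) = 2.811·0.08339 = 0.2344 mg/L.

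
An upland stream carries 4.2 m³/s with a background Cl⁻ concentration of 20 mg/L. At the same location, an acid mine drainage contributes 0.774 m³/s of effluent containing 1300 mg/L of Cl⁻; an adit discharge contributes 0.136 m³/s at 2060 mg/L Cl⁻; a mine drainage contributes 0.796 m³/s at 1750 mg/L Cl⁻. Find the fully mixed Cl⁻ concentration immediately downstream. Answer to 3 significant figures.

468 mg/L

Flow-weighted average: C = (4.200·20.00 + 0.7740·1300 + 0.1360·2060 + 0.7960·1750) / 5.906 = 2763/5.906 = 467.9 mg/L.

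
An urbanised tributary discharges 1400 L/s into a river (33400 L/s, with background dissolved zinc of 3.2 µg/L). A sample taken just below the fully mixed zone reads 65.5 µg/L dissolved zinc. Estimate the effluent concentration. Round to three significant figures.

1550 µg/L

Mass balance: 33400·3.200 + 1400·Cₑ = 34800·65.50
→ Cₑ = (34800·65.50 − 33400·3.200) / 1400 = 1552 µg/L.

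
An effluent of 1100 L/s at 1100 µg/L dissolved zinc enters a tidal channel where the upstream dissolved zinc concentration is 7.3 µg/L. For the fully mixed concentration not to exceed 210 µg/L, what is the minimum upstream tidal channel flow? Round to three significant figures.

4830 L/s

Set C_mix = 210: (Q·7.300 + 1100·1100) / (Q + 1100) = 210
→ Q = 1100·(1100 − 210)/(210 − 7.300) = 4830 L/s.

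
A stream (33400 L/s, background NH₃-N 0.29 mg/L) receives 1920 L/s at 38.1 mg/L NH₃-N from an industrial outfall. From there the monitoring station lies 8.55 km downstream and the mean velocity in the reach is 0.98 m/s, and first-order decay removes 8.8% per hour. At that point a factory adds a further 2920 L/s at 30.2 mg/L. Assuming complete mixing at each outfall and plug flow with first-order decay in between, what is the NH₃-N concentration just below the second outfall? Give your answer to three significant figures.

Mass balance: C = (33400·0.2900 + 1920·38.10) / 35320 = 82840/35320 = 2.345 mg/L; combined flow 35320 L/s.
Travel time t = 8.55·1000 / 0.98 = 8724 s = 2.423 h.
8.8%/h lost → k = −ln(1 − 0.088) = 0.09212 h⁻¹.
Decay over the reach: 2.345·exp(−kt) = 2.345·0.7999 = 1.876 mg/L.
At the second outfall, C = (35320·1.876 + 2920·30.20) / (35320 + 2920) = 4.039 mg/L.

4.04 mg/L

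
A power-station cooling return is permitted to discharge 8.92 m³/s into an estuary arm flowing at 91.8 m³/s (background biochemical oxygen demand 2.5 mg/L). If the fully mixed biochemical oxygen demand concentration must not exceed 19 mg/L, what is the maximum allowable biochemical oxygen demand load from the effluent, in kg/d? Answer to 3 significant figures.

Mass balance at the limit: 91.80·2.500 + 8.920·Cₑ = 100.7·19 → Cₑ = 188.8 mg/L.
Load = 8.920 m³/s × 188.8 g/m³ × 86 400 s/d = 145500 kg/d.

146000 kg/d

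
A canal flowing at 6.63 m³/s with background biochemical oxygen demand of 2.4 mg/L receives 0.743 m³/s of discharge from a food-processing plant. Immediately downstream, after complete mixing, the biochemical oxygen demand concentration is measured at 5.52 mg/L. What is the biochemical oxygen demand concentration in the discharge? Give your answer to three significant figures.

33.4 mg/L

Mass balance: 6.630·2.400 + 0.7430·Cₑ = 7.373·5.520
→ Cₑ = (7.373·5.520 − 6.630·2.400) / 0.7430 = 33.36 mg/L.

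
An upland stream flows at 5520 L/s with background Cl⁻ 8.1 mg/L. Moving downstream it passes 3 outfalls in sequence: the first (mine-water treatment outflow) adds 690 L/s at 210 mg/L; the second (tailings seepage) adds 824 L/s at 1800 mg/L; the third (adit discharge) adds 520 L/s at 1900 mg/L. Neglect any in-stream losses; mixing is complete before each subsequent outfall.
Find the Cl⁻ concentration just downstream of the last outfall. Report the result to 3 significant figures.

352 mg/L

Outfall 1: combined Q = 6210 L/s; C = (5520·8.100 + 690.0·210.0)/6210 = 30.53 mg/L.
Outfall 2: combined Q = 7034 L/s; C = (6210·30.53 + 824.0·1800)/7034 = 237.8 mg/L.
Outfall 3: combined Q = 7554 L/s; C = (7034·237.8 + 520.0·1900)/7554 = 352.2 mg/L.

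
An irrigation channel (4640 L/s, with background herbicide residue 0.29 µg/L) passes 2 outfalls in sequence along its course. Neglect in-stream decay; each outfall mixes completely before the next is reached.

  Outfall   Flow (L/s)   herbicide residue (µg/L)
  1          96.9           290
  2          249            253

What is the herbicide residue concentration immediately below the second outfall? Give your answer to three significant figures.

Outfall 1: combined Q = 4737 L/s; C = (4640·0.2900 + 96.90·290.0)/4737 = 6.216 µg/L.
Outfall 2: combined Q = 4986 L/s; C = (4737·6.216 + 249.0·253.0)/4986 = 18.54 µg/L.

18.5 µg/L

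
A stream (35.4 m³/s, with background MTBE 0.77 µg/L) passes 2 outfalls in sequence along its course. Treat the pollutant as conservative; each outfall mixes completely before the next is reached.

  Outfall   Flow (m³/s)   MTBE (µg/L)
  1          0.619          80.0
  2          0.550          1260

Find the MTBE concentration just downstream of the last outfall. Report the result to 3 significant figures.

Outfall 1: combined Q = 36.02 m³/s; C = (35.40·0.7700 + 0.6190·80.00)/36.02 = 2.132 µg/L.
Outfall 2: combined Q = 36.57 m³/s; C = (36.02·2.132 + 0.5500·1260)/36.57 = 21.05 µg/L.

21.1 µg/L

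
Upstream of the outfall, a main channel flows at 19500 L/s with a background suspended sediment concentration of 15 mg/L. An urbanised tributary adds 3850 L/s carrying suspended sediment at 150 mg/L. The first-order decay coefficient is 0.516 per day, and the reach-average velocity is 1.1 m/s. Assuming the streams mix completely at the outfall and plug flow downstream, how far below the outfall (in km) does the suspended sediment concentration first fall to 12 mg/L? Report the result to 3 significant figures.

Mass balance: C = (19500·15.00 + 3850·150.0) / 23350 = 870000/23350 = 37.26 mg/L.
Set 37.26·exp(−k·t) = 12 → t = ln(37.26/12)/k = 189700 s = 52.70 h.
Distance = v·t = 1.1·189700 = 208700 m = 208.7 km.

209 km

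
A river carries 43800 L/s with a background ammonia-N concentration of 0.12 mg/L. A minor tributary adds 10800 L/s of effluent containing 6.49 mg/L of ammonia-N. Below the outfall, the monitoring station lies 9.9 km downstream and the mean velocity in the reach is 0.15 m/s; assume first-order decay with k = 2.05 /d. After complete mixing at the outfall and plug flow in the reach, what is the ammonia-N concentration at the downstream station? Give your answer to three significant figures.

Mass balance: C = (43800·0.1200 + 10800·6.490) / 54600 = 75350/54600 = 1.380 mg/L.
Travel time t = 9.9·1000 / 0.15 = 66000 s = 18.33 h.
Decay over the reach: 1.380·exp(−kt) = 1.380·0.2089 = 0.2883 mg/L.

0.288 mg/L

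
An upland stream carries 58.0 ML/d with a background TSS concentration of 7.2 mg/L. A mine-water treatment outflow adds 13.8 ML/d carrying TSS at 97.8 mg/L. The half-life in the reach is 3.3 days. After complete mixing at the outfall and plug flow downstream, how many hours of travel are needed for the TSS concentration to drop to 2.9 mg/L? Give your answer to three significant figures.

244 h

Conservation of mass: C = (58.00·7.200 + 13.80·97.80) / 71.80 = 1767/71.80 = 24.61 mg/L.
Half-life 3.3 d → k = ln 2 / 3.3 = 0.2100 d⁻¹.
24.61·exp(−k·t) = 2.9 → t = ln(24.61/2.9)/k = 879700 s = 244.4 h.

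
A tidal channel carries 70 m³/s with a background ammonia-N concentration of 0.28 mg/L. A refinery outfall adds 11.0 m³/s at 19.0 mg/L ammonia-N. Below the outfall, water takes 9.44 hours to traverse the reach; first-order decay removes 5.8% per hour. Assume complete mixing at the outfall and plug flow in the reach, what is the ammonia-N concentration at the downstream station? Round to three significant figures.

Conservation of mass: C = (70.00·0.2800 + 11.00·19.00) / 81.00 = 228.6/81.00 = 2.822 mg/L.
5.8%/h lost → k = −ln(1 − 0.058) = 0.05975 h⁻¹.
Applying C = C₀e^(−kt): 2.822 × 0.5689 = 1.606 mg/L.

1.61 mg/L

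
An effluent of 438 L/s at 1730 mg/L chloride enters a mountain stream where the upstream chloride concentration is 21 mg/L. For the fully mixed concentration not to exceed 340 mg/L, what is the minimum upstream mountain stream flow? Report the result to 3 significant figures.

1910 L/s

Set C_mix = 340: (Q·21.00 + 438.0·1730) / (Q + 438.0) = 340
→ Q = 438.0·(1730 − 340)/(340 − 21.00) = 1909 L/s.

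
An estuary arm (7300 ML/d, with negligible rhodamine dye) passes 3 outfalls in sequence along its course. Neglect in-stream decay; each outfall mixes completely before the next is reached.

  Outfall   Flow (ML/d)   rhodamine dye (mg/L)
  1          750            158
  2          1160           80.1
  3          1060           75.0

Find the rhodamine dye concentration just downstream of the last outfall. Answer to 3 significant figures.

28.3 mg/L

After outfall 1: Q = 7300 + 750.0 = 8050 ML/d; C = (7300·0 + 750.0·158.0)/8050 = 14.72 mg/L.
After outfall 2: Q = 8050 + 1160 = 9210 ML/d; C = (8050·14.72 + 1160·80.10)/9210 = 22.96 mg/L.
After outfall 3: Q = 9210 + 1060 = 10270 ML/d; C = (9210·22.96 + 1060·75.00)/10270 = 28.33 mg/L.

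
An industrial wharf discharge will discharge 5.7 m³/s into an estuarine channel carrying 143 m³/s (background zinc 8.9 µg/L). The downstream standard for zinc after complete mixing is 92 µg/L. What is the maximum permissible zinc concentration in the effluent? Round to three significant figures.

At the limit, (Qr·Cr + Qe·Cₑ)/(Qr + Qe) = 92:
Cₑ = (148.7·92 − 143.0·8.900) / 5.700 = 2177 µg/L.

2180 µg/L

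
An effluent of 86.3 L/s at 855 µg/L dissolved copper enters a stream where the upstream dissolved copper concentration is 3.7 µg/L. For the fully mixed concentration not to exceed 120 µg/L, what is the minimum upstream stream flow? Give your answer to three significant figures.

545 L/s

Set C_mix = 120: (Q·3.700 + 86.30·855.0) / (Q + 86.30) = 120
→ Q = 86.30·(855.0 − 120)/(120 − 3.700) = 545.4 L/s.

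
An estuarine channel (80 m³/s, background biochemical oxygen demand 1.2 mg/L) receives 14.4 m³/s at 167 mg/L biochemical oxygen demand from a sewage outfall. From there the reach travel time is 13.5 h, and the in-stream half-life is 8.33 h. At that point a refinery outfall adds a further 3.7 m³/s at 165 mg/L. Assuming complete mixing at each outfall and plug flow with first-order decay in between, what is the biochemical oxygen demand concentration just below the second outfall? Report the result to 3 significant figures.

Mixed concentration C = ΣQC/ΣQ = (80.00·1.200 + 14.40·167.0) / 94.40 = 2501/94.40 = 26.49 mg/L; combined flow 94.40 m³/s.
Half-life 8.33 h → k = ln 2 / 8.33 = 0.08321 h⁻¹ = 1.997 d⁻¹.
Applying C = C₀e^(−kt): 26.49 × 0.3252 = 8.615 mg/L.
Second outfall: C = (94.40·8.615 + 3.700·165.0)/98.10 = 14.51 mg/L.

14.5 mg/L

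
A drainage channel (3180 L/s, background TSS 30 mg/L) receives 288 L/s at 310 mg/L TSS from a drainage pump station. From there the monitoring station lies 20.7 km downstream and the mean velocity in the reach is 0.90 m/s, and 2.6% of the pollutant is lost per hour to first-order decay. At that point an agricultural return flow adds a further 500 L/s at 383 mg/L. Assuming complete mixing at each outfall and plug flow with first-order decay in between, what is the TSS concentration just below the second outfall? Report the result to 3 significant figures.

87.6 mg/L

After mixing, C = (3180·30.00 + 288.0·310.0) / 3468 = 184700/3468 = 53.25 mg/L; combined flow 3468 L/s.
Travel time t = 20.7·1000 / 0.90 = 23000 s = 6.389 h.
2.6%/h lost → k = −ln(1 − 0.026) = 0.02634 h⁻¹.
After decay, C = 53.25 × e^(−kt) = 53.25 × 0.8451 = 45.00 mg/L.
Second outfall: C = (3468·45.00 + 500.0·383.0)/3968 = 87.59 mg/L.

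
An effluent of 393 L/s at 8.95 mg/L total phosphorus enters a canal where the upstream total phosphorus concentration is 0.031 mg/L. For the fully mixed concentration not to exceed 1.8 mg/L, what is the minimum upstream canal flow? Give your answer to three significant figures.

Set C_mix = 1.8: (Q·0.03100 + 393.0·8.950) / (Q + 393.0) = 1.8
→ Q = 393.0·(8.950 − 1.8)/(1.8 − 0.03100) = 1588 L/s.

1590 L/s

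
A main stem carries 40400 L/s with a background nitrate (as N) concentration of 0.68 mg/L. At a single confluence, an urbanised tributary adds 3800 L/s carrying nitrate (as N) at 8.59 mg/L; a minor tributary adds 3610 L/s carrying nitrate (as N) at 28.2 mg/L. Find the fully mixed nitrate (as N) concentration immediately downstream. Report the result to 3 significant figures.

3.39 mg/L

Flow-weighted average: C = (40400·0.6800 + 3800·8.590 + 3610·28.20) / 47810 = 161900/47810 = 3.387 mg/L.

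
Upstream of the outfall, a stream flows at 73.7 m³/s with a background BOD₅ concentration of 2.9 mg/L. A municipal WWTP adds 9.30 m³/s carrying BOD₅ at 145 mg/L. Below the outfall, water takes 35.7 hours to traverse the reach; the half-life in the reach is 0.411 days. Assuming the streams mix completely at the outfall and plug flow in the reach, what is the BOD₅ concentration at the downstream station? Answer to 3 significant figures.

1.53 mg/L

Mixed concentration C = ΣQC/ΣQ = (73.70·2.900 + 9.300·145.0) / 83.00 = 1562/83.00 = 18.82 mg/L.
Half-life 0.411 d → k = ln 2 / 0.411 = 1.686 d⁻¹.
Decay over the reach: 18.82·exp(−kt) = 18.82·0.08138 = 1.532 mg/L.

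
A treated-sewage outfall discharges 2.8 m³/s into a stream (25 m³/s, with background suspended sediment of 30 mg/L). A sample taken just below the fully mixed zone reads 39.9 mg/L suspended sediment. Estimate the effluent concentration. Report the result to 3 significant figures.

128 mg/L

Mass balance: 25.00·30.00 + 2.800·Cₑ = 27.80·39.90
→ Cₑ = (27.80·39.90 − 25.00·30.00) / 2.800 = 128.3 mg/L.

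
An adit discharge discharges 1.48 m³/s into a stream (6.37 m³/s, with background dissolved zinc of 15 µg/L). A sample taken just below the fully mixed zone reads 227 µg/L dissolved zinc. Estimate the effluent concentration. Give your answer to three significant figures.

1140 µg/L

Mass balance: 6.370·15.00 + 1.480·Cₑ = 7.850·227.0
→ Cₑ = (7.850·227.0 − 6.370·15.00) / 1.480 = 1139 µg/L.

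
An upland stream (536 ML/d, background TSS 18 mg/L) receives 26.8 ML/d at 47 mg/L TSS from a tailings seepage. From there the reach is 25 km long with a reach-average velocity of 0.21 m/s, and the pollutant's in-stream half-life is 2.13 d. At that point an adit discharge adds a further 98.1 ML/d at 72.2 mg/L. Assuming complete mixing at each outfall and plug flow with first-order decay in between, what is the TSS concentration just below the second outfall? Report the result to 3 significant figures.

Mixed concentration C = ΣQC/ΣQ = (536.0·18.00 + 26.80·47.00) / 562.8 = 10910/562.8 = 19.38 mg/L; combined flow 562.8 ML/d.
Travel time t = 25·1000 / 0.21 = 119000 s = 33.07 h.
Half-life 2.13 d → k = ln 2 / 2.13 = 0.3254 d⁻¹.
First-order decay: C = 19.38·exp(−k·t) = 19.38·0.6387 = 12.38 mg/L.
Second outfall: C = (562.8·12.38 + 98.10·72.20)/660.9 = 21.26 mg/L.

21.3 mg/L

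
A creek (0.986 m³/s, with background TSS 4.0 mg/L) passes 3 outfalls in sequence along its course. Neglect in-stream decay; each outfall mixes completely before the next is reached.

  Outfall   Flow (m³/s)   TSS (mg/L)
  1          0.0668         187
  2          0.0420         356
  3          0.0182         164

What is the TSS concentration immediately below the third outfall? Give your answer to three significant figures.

Below outfall 1: Q → 1.053 m³/s, C = (0.9860·4.000 + 0.06680·187.0)/1.053 = 15.61 mg/L.
Below outfall 2: Q → 1.095 m³/s, C = (1.053·15.61 + 0.04200·356.0)/1.095 = 28.67 mg/L.
Below outfall 3: Q → 1.113 m³/s, C = (1.095·28.67 + 0.01820·164.0)/1.113 = 30.88 mg/L.

30.9 mg/L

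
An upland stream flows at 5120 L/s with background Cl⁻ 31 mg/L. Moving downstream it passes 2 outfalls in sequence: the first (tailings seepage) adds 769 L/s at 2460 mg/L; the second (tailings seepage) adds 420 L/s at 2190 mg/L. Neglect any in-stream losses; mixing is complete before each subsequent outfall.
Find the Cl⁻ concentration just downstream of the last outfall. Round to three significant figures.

471 mg/L

After outfall 1: Q = 5120 + 769.0 = 5889 L/s; C = (5120·31.00 + 769.0·2460)/5889 = 348.2 mg/L.
After outfall 2: Q = 5889 + 420.0 = 6309 L/s; C = (5889·348.2 + 420.0·2190)/6309 = 470.8 mg/L.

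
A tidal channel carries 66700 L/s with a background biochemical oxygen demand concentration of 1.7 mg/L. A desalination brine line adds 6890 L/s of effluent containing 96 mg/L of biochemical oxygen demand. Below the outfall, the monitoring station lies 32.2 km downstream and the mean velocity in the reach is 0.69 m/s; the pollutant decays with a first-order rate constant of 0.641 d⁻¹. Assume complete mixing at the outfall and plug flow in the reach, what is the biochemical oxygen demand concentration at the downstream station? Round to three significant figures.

Flow-weighted average: C = (66700·1.700 + 6890·96.00) / 73590 = 774800/73590 = 10.53 mg/L.
Travel time t = 32.2·1000 / 0.69 = 46670 s = 12.96 h.
Decay over the reach: 10.53·exp(−kt) = 10.53·0.7074 = 7.448 mg/L.

7.45 mg/L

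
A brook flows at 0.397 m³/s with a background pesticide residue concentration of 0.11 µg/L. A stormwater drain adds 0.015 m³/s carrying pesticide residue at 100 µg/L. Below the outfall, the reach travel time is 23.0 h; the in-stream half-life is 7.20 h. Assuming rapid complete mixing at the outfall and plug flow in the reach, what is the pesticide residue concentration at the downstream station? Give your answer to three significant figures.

0.409 µg/L

After mixing, C = (0.3970·0.1100 + 0.01500·100.0) / 0.4120 = 1.544/0.4120 = 3.747 µg/L.
Half-life 7.20 h → k = ln 2 / 7.20 = 0.09627 h⁻¹ = 2.310 d⁻¹.
First-order decay: C = 3.747·exp(−k·t) = 3.747·0.1092 = 0.4093 µg/L.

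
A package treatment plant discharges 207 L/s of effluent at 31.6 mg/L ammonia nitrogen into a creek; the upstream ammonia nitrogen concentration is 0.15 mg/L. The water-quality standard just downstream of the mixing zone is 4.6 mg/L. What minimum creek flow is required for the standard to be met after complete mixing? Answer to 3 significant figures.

1260 L/s

Set C_mix = 4.6: (Q·0.1500 + 207.0·31.60) / (Q + 207.0) = 4.6
→ Q = 207.0·(31.60 − 4.6)/(4.6 − 0.1500) = 1256 L/s.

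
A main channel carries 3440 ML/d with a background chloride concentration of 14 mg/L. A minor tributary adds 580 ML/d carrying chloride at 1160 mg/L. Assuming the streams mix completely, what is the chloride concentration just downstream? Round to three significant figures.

Flow-weighted average: C = (3440·14.00 + 580.0·1160) / 4020 = 721000/4020 = 179.3 mg/L.

179 mg/L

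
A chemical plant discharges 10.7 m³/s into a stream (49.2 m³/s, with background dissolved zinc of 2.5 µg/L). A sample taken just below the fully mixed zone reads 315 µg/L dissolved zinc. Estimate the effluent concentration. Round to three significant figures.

Mass balance: 49.20·2.500 + 10.70·Cₑ = 59.90·315.0
→ Cₑ = (59.90·315.0 − 49.20·2.500) / 10.70 = 1752 µg/L.

1750 µg/L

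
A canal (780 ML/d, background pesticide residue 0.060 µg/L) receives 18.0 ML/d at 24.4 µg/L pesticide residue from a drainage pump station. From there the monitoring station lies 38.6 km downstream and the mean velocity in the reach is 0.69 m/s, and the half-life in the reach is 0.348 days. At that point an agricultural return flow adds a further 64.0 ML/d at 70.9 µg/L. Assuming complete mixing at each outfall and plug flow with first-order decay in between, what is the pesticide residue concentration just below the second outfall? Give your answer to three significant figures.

Flow-weighted average: C = (780.0·0.06000 + 18.00·24.40) / 798.0 = 486.0/798.0 = 0.6090 µg/L; combined flow 798.0 ML/d.
Travel time t = 38.6·1000 / 0.69 = 55940 s = 15.54 h.
Half-life 0.348 d → k = ln 2 / 0.348 = 1.992 d⁻¹.
After decay, C = 0.6090 × e^(−kt) = 0.6090 × 0.2754 = 0.1677 µg/L.
Second outfall: C = (798.0·0.1677 + 64.00·70.90)/862.0 = 5.419 µg/L.

5.42 µg/L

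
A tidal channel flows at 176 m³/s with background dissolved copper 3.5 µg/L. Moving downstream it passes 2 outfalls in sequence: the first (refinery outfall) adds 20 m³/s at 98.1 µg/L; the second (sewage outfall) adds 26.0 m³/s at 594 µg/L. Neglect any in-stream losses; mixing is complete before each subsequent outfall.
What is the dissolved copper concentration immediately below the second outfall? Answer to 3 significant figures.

81.2 µg/L

Below outfall 1: Q → 196.0 m³/s, C = (176.0·3.500 + 20.00·98.10)/196.0 = 13.15 µg/L.
Below outfall 2: Q → 222.0 m³/s, C = (196.0·13.15 + 26.00·594.0)/222.0 = 81.18 µg/L.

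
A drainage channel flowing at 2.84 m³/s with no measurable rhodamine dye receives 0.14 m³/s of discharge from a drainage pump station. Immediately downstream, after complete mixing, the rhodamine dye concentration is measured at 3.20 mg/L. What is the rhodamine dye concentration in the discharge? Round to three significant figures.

68.1 mg/L

Mass balance: 2.840·0 + 0.1400·Cₑ = 2.980·3.200
→ Cₑ = (2.980·3.200 − 2.840·0) / 0.1400 = 68.11 mg/L.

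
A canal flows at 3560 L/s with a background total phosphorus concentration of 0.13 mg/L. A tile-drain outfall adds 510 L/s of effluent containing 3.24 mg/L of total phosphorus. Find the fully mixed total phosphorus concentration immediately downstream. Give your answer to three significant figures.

0.520 mg/L

Mass balance: C = (3560·0.1300 + 510.0·3.240) / 4070 = 2115/4070 = 0.5197 mg/L.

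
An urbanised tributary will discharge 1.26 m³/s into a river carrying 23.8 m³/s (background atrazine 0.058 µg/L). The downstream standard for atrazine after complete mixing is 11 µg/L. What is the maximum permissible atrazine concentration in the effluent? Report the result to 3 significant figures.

218 µg/L

At the limit, (Qr·Cr + Qe·Cₑ)/(Qr + Qe) = 11:
Cₑ = (25.06·11 − 23.80·0.05800) / 1.260 = 217.7 µg/L.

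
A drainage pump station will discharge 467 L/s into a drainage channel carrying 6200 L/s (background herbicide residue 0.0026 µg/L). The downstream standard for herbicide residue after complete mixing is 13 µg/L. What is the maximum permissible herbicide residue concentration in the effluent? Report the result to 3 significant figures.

186 µg/L

At the limit, (Qr·Cr + Qe·Cₑ)/(Qr + Qe) = 13:
Cₑ = (6667·13 − 6200·0.002600) / 467.0 = 185.6 µg/L.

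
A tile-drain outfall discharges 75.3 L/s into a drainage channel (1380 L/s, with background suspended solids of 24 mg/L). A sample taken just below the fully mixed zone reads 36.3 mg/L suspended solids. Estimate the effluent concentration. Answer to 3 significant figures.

Mass balance: 1380·24.00 + 75.30·Cₑ = 1455·36.30
→ Cₑ = (1455·36.30 − 1380·24.00) / 75.30 = 261.7 mg/L.

262 mg/L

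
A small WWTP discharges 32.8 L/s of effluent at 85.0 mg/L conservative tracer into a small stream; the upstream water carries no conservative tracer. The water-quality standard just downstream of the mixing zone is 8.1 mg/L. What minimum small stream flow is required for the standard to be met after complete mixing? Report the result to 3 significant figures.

311 L/s

Set C_mix = 8.1: (Q·0 + 32.80·85.00) / (Q + 32.80) = 8.1
→ Q = 32.80·(85.00 − 8.1)/(8.1 − 0) = 311.4 L/s.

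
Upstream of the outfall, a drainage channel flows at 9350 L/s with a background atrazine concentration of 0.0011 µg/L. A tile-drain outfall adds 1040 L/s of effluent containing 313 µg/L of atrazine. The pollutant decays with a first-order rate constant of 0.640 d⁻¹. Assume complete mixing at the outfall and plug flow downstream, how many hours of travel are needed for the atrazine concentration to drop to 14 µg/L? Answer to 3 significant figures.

30.2 h

After mixing, C = (9350·0.001100 + 1040·313.0) / 10390 = 325500/10390 = 31.33 µg/L.
31.33·exp(−k·t) = 14 → t = ln(31.33/14)/k = 108700 s = 30.21 h.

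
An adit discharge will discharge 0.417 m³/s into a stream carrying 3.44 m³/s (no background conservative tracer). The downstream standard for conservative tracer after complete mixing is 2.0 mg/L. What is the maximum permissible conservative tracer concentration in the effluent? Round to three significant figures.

18.5 mg/L

At the limit, (Qr·Cr + Qe·Cₑ)/(Qr + Qe) = 2.0:
Cₑ = (3.857·2.0 − 3.440·0) / 0.4170 = 18.50 mg/L.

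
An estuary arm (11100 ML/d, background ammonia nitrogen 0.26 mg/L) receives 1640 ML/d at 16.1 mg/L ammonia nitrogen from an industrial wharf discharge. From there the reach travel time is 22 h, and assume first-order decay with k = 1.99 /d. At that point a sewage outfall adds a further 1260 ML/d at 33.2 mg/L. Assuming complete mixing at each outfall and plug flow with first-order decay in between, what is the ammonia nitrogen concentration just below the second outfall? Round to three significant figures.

Mass balance: C = (11100·0.2600 + 1640·16.10) / 12740 = 29290/12740 = 2.299 mg/L; combined flow 12740 ML/d.
Decay over the reach: 2.299·exp(−kt) = 2.299·0.1614 = 0.3710 mg/L.
Second outfall: C = (12740·0.3710 + 1260·33.20)/14000 = 3.326 mg/L.

3.33 mg/L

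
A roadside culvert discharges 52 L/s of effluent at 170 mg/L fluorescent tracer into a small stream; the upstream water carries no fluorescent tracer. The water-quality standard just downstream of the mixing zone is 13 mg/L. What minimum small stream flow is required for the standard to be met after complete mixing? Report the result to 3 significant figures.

628 L/s

Set C_mix = 13: (Q·0 + 52.00·170.0) / (Q + 52.00) = 13
→ Q = 52.00·(170.0 − 13)/(13 − 0) = 628.0 L/s.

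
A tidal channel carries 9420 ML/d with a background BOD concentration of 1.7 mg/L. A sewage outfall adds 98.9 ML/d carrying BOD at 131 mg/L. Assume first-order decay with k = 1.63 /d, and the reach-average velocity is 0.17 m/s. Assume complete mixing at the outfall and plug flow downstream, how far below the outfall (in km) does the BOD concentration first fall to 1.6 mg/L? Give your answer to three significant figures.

Mass balance: C = (9420·1.700 + 98.90·131.0) / 9519 = 28970/9519 = 3.043 mg/L.
Set 3.043·exp(−k·t) = 1.6 → t = ln(3.043/1.6)/k = 34080 s = 9.467 h.
Distance = v·t = 0.17·34080 = 5794 m = 5.794 km.

5.79 km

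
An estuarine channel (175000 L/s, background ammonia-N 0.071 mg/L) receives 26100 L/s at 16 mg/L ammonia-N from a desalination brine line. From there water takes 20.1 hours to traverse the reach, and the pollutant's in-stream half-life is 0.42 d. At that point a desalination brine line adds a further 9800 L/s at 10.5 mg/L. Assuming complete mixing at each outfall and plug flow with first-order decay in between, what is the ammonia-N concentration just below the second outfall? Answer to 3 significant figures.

1.00 mg/L

Conservation of mass: C = (175000·0.07100 + 26100·16.00) / 201100 = 430000/201100 = 2.138 mg/L; combined flow 201100 L/s.
Half-life 0.42 d → k = ln 2 / 0.42 = 1.650 d⁻¹.
After decay, C = 2.138 × e^(−kt) = 2.138 × 0.2510 = 0.5368 mg/L.
At the second outfall, C = (201100·0.5368 + 9800·10.50) / (201100 + 9800) = 0.9998 mg/L.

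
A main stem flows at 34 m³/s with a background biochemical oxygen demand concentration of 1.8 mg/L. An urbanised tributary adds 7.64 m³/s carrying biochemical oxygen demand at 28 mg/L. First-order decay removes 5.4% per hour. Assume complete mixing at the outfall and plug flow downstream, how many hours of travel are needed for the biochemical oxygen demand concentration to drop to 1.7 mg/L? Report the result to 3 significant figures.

24.5 h

After mixing, C = (34.00·1.800 + 7.640·28.00) / 41.64 = 275.1/41.64 = 6.607 mg/L.
5.4%/h lost → k = −ln(1 − 0.054) = 0.05551 h⁻¹.
6.607·exp(−k·t) = 1.7 → t = ln(6.607/1.7)/k = 88040 s = 24.45 h.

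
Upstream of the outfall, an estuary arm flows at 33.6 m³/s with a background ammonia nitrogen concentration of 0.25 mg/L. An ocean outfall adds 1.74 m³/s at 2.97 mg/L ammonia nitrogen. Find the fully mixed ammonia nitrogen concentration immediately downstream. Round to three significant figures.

0.384 mg/L

Mass balance: C = (33.60·0.2500 + 1.740·2.970) / 35.34 = 13.57/35.34 = 0.3839 mg/L.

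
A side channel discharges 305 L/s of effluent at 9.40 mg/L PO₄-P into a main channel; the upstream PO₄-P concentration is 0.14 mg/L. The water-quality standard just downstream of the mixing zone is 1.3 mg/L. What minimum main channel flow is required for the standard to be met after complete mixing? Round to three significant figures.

2130 L/s

Set C_mix = 1.3: (Q·0.1400 + 305.0·9.400) / (Q + 305.0) = 1.3
→ Q = 305.0·(9.400 − 1.3)/(1.3 − 0.1400) = 2130 L/s.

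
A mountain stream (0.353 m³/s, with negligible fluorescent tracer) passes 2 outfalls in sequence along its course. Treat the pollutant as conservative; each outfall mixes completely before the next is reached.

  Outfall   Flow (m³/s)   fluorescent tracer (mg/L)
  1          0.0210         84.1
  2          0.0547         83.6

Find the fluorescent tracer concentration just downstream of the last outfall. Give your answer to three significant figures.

14.8 mg/L

Below outfall 1: Q → 0.3740 m³/s, C = (0.3530·0 + 0.02100·84.10)/0.3740 = 4.722 mg/L.
Below outfall 2: Q → 0.4287 m³/s, C = (0.3740·4.722 + 0.05470·83.60)/0.4287 = 14.79 mg/L.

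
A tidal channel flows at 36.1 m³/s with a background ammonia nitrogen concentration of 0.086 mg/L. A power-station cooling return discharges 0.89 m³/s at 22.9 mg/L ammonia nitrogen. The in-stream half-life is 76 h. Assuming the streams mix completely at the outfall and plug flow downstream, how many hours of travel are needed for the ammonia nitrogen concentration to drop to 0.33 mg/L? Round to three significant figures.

Mixed concentration C = ΣQC/ΣQ = (36.10·0.08600 + 0.8900·22.90) / 36.99 = 23.49/36.99 = 0.6349 mg/L.
Half-life 76 h → k = ln 2 / 76 = 0.009120 h⁻¹ = 0.2189 d⁻¹.
0.6349·exp(−k·t) = 0.33 → t = ln(0.6349/0.33)/k = 258300 s = 71.75 h.

71.8 h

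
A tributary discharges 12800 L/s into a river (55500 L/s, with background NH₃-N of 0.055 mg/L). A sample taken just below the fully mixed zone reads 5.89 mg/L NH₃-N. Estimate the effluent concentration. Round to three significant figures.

31.2 mg/L

Mass balance: 55500·0.05500 + 12800·Cₑ = 68300·5.890
→ Cₑ = (68300·5.890 − 55500·0.05500) / 12800 = 31.19 mg/L.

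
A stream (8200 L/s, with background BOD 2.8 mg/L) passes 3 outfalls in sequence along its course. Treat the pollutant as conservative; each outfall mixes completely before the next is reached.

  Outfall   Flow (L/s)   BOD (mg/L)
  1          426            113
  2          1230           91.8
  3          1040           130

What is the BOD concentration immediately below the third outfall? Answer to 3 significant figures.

29.3 mg/L

After outfall 1: Q = 8200 + 426.0 = 8626 L/s; C = (8200·2.800 + 426.0·113.0)/8626 = 8.242 mg/L.
After outfall 2: Q = 8626 + 1230 = 9856 L/s; C = (8626·8.242 + 1230·91.80)/9856 = 18.67 mg/L.
After outfall 3: Q = 9856 + 1040 = 10900 L/s; C = (9856·18.67 + 1040·130.0)/10900 = 29.30 mg/L.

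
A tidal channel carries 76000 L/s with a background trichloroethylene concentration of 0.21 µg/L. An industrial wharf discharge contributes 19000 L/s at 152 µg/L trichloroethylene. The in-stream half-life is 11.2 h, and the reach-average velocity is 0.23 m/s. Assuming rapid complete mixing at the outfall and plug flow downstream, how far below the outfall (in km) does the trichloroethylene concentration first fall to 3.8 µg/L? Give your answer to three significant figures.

After mixing, C = (76000·0.2100 + 19000·152.0) / 95000 = 2904000/95000 = 30.57 µg/L.
Half-life 11.2 h → k = ln 2 / 11.2 = 0.06189 h⁻¹ = 1.485 d⁻¹.
Set 30.57·exp(−k·t) = 3.8 → t = ln(30.57/3.8)/k = 121300 s = 33.69 h.
Distance = v·t = 0.23·121300 = 27890 m = 27.89 km.

27.9 km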